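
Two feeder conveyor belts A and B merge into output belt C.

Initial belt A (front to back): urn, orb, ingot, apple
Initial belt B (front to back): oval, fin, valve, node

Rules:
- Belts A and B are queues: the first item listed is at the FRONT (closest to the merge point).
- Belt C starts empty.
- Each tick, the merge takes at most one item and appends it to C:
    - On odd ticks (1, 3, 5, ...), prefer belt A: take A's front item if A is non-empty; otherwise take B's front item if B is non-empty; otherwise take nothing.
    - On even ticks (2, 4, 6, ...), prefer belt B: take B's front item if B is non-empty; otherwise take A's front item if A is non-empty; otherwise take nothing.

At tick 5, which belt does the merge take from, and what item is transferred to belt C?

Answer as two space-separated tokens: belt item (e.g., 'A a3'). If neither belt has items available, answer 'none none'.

Answer: A ingot

Derivation:
Tick 1: prefer A, take urn from A; A=[orb,ingot,apple] B=[oval,fin,valve,node] C=[urn]
Tick 2: prefer B, take oval from B; A=[orb,ingot,apple] B=[fin,valve,node] C=[urn,oval]
Tick 3: prefer A, take orb from A; A=[ingot,apple] B=[fin,valve,node] C=[urn,oval,orb]
Tick 4: prefer B, take fin from B; A=[ingot,apple] B=[valve,node] C=[urn,oval,orb,fin]
Tick 5: prefer A, take ingot from A; A=[apple] B=[valve,node] C=[urn,oval,orb,fin,ingot]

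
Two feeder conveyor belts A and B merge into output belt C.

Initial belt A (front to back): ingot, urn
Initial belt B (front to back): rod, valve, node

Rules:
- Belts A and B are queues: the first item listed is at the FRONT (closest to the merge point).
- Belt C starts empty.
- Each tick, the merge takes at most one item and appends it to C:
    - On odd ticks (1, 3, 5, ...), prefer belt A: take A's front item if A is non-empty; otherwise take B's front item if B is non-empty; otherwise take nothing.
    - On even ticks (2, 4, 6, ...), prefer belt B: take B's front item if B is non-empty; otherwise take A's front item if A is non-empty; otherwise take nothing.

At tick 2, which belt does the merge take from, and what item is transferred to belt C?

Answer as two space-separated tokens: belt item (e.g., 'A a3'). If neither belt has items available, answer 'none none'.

Answer: B rod

Derivation:
Tick 1: prefer A, take ingot from A; A=[urn] B=[rod,valve,node] C=[ingot]
Tick 2: prefer B, take rod from B; A=[urn] B=[valve,node] C=[ingot,rod]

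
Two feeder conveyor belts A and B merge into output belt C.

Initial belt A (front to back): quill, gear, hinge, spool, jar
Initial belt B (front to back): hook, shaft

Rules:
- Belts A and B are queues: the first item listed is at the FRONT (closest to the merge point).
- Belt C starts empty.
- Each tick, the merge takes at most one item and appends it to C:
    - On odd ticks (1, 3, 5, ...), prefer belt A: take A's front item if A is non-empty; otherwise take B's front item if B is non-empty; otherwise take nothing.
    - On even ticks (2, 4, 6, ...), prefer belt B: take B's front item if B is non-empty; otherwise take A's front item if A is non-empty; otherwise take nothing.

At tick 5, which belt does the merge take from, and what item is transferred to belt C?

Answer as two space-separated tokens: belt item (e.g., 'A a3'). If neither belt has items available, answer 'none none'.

Tick 1: prefer A, take quill from A; A=[gear,hinge,spool,jar] B=[hook,shaft] C=[quill]
Tick 2: prefer B, take hook from B; A=[gear,hinge,spool,jar] B=[shaft] C=[quill,hook]
Tick 3: prefer A, take gear from A; A=[hinge,spool,jar] B=[shaft] C=[quill,hook,gear]
Tick 4: prefer B, take shaft from B; A=[hinge,spool,jar] B=[-] C=[quill,hook,gear,shaft]
Tick 5: prefer A, take hinge from A; A=[spool,jar] B=[-] C=[quill,hook,gear,shaft,hinge]

Answer: A hinge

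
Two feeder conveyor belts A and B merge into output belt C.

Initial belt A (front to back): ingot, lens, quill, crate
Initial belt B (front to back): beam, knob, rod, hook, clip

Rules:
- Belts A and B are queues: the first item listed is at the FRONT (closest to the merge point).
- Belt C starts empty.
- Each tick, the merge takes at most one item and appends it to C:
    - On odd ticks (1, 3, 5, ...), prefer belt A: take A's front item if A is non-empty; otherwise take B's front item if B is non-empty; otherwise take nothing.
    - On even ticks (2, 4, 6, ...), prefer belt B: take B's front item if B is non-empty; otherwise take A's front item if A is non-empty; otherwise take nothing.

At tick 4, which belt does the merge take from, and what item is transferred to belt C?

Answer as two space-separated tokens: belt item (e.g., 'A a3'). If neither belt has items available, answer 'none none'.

Tick 1: prefer A, take ingot from A; A=[lens,quill,crate] B=[beam,knob,rod,hook,clip] C=[ingot]
Tick 2: prefer B, take beam from B; A=[lens,quill,crate] B=[knob,rod,hook,clip] C=[ingot,beam]
Tick 3: prefer A, take lens from A; A=[quill,crate] B=[knob,rod,hook,clip] C=[ingot,beam,lens]
Tick 4: prefer B, take knob from B; A=[quill,crate] B=[rod,hook,clip] C=[ingot,beam,lens,knob]

Answer: B knob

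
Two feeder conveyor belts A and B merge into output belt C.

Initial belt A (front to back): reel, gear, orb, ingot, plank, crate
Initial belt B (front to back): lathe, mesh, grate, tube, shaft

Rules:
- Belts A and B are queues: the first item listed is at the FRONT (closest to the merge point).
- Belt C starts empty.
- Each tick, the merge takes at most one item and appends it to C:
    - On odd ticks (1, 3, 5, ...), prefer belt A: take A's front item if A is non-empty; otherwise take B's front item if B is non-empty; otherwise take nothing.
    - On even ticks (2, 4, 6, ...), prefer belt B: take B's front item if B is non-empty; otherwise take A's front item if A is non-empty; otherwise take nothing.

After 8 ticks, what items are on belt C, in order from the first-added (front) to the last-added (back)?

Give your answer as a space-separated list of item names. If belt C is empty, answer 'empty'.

Answer: reel lathe gear mesh orb grate ingot tube

Derivation:
Tick 1: prefer A, take reel from A; A=[gear,orb,ingot,plank,crate] B=[lathe,mesh,grate,tube,shaft] C=[reel]
Tick 2: prefer B, take lathe from B; A=[gear,orb,ingot,plank,crate] B=[mesh,grate,tube,shaft] C=[reel,lathe]
Tick 3: prefer A, take gear from A; A=[orb,ingot,plank,crate] B=[mesh,grate,tube,shaft] C=[reel,lathe,gear]
Tick 4: prefer B, take mesh from B; A=[orb,ingot,plank,crate] B=[grate,tube,shaft] C=[reel,lathe,gear,mesh]
Tick 5: prefer A, take orb from A; A=[ingot,plank,crate] B=[grate,tube,shaft] C=[reel,lathe,gear,mesh,orb]
Tick 6: prefer B, take grate from B; A=[ingot,plank,crate] B=[tube,shaft] C=[reel,lathe,gear,mesh,orb,grate]
Tick 7: prefer A, take ingot from A; A=[plank,crate] B=[tube,shaft] C=[reel,lathe,gear,mesh,orb,grate,ingot]
Tick 8: prefer B, take tube from B; A=[plank,crate] B=[shaft] C=[reel,lathe,gear,mesh,orb,grate,ingot,tube]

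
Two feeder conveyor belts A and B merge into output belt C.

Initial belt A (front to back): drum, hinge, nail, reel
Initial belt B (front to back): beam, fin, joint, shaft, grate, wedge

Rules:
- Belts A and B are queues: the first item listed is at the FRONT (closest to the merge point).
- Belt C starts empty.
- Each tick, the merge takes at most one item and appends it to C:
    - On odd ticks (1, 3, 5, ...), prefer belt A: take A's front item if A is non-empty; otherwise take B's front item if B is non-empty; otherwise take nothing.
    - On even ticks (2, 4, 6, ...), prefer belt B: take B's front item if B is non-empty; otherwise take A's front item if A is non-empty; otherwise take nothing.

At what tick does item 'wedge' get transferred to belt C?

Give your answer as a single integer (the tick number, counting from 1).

Tick 1: prefer A, take drum from A; A=[hinge,nail,reel] B=[beam,fin,joint,shaft,grate,wedge] C=[drum]
Tick 2: prefer B, take beam from B; A=[hinge,nail,reel] B=[fin,joint,shaft,grate,wedge] C=[drum,beam]
Tick 3: prefer A, take hinge from A; A=[nail,reel] B=[fin,joint,shaft,grate,wedge] C=[drum,beam,hinge]
Tick 4: prefer B, take fin from B; A=[nail,reel] B=[joint,shaft,grate,wedge] C=[drum,beam,hinge,fin]
Tick 5: prefer A, take nail from A; A=[reel] B=[joint,shaft,grate,wedge] C=[drum,beam,hinge,fin,nail]
Tick 6: prefer B, take joint from B; A=[reel] B=[shaft,grate,wedge] C=[drum,beam,hinge,fin,nail,joint]
Tick 7: prefer A, take reel from A; A=[-] B=[shaft,grate,wedge] C=[drum,beam,hinge,fin,nail,joint,reel]
Tick 8: prefer B, take shaft from B; A=[-] B=[grate,wedge] C=[drum,beam,hinge,fin,nail,joint,reel,shaft]
Tick 9: prefer A, take grate from B; A=[-] B=[wedge] C=[drum,beam,hinge,fin,nail,joint,reel,shaft,grate]
Tick 10: prefer B, take wedge from B; A=[-] B=[-] C=[drum,beam,hinge,fin,nail,joint,reel,shaft,grate,wedge]

Answer: 10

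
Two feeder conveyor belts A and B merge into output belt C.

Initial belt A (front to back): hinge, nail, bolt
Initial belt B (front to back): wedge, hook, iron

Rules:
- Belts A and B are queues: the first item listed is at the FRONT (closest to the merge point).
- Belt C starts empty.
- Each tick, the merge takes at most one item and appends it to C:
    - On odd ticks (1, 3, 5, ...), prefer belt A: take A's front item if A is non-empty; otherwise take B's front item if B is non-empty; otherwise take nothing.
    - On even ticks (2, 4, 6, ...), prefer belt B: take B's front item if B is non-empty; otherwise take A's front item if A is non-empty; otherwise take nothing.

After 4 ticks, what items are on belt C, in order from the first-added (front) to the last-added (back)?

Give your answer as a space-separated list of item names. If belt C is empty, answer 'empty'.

Answer: hinge wedge nail hook

Derivation:
Tick 1: prefer A, take hinge from A; A=[nail,bolt] B=[wedge,hook,iron] C=[hinge]
Tick 2: prefer B, take wedge from B; A=[nail,bolt] B=[hook,iron] C=[hinge,wedge]
Tick 3: prefer A, take nail from A; A=[bolt] B=[hook,iron] C=[hinge,wedge,nail]
Tick 4: prefer B, take hook from B; A=[bolt] B=[iron] C=[hinge,wedge,nail,hook]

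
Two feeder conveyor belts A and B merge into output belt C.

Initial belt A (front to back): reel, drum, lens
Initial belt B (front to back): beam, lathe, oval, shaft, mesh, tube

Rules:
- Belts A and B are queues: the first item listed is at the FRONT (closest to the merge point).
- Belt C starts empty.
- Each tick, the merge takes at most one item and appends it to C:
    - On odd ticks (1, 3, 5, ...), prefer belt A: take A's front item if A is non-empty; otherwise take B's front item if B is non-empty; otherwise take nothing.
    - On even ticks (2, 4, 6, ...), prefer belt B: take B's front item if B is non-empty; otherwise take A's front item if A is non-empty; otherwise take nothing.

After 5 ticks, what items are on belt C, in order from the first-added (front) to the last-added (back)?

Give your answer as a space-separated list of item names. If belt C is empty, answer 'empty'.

Tick 1: prefer A, take reel from A; A=[drum,lens] B=[beam,lathe,oval,shaft,mesh,tube] C=[reel]
Tick 2: prefer B, take beam from B; A=[drum,lens] B=[lathe,oval,shaft,mesh,tube] C=[reel,beam]
Tick 3: prefer A, take drum from A; A=[lens] B=[lathe,oval,shaft,mesh,tube] C=[reel,beam,drum]
Tick 4: prefer B, take lathe from B; A=[lens] B=[oval,shaft,mesh,tube] C=[reel,beam,drum,lathe]
Tick 5: prefer A, take lens from A; A=[-] B=[oval,shaft,mesh,tube] C=[reel,beam,drum,lathe,lens]

Answer: reel beam drum lathe lens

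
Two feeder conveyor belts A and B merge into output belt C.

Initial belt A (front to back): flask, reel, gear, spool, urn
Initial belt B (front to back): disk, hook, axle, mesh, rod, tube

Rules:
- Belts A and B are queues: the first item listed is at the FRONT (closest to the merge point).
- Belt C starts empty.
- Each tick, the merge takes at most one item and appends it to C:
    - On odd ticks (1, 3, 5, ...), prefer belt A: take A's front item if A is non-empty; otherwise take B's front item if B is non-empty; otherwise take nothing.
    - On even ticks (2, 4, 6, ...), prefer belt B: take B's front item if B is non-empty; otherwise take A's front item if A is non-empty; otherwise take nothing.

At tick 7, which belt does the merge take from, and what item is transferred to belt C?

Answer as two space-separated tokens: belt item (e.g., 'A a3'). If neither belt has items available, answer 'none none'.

Answer: A spool

Derivation:
Tick 1: prefer A, take flask from A; A=[reel,gear,spool,urn] B=[disk,hook,axle,mesh,rod,tube] C=[flask]
Tick 2: prefer B, take disk from B; A=[reel,gear,spool,urn] B=[hook,axle,mesh,rod,tube] C=[flask,disk]
Tick 3: prefer A, take reel from A; A=[gear,spool,urn] B=[hook,axle,mesh,rod,tube] C=[flask,disk,reel]
Tick 4: prefer B, take hook from B; A=[gear,spool,urn] B=[axle,mesh,rod,tube] C=[flask,disk,reel,hook]
Tick 5: prefer A, take gear from A; A=[spool,urn] B=[axle,mesh,rod,tube] C=[flask,disk,reel,hook,gear]
Tick 6: prefer B, take axle from B; A=[spool,urn] B=[mesh,rod,tube] C=[flask,disk,reel,hook,gear,axle]
Tick 7: prefer A, take spool from A; A=[urn] B=[mesh,rod,tube] C=[flask,disk,reel,hook,gear,axle,spool]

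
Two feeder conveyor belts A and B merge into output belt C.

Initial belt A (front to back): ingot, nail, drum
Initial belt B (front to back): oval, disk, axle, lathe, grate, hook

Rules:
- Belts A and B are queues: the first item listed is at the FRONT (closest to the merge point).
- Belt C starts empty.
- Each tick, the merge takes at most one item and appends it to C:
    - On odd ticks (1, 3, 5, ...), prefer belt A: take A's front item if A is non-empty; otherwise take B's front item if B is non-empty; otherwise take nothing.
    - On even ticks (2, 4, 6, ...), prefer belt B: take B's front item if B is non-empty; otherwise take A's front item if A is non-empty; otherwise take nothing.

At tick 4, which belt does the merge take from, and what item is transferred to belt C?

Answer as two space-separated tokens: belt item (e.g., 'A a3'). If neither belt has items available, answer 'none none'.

Answer: B disk

Derivation:
Tick 1: prefer A, take ingot from A; A=[nail,drum] B=[oval,disk,axle,lathe,grate,hook] C=[ingot]
Tick 2: prefer B, take oval from B; A=[nail,drum] B=[disk,axle,lathe,grate,hook] C=[ingot,oval]
Tick 3: prefer A, take nail from A; A=[drum] B=[disk,axle,lathe,grate,hook] C=[ingot,oval,nail]
Tick 4: prefer B, take disk from B; A=[drum] B=[axle,lathe,grate,hook] C=[ingot,oval,nail,disk]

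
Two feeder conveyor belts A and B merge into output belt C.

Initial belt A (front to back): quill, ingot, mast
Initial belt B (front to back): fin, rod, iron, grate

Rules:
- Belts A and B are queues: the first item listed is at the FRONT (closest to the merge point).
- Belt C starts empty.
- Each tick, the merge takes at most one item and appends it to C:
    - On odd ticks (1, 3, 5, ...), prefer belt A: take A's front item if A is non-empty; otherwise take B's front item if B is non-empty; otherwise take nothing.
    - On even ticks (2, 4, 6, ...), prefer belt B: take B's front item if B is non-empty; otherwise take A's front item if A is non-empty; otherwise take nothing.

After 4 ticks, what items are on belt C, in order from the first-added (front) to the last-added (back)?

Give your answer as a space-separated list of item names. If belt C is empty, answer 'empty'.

Answer: quill fin ingot rod

Derivation:
Tick 1: prefer A, take quill from A; A=[ingot,mast] B=[fin,rod,iron,grate] C=[quill]
Tick 2: prefer B, take fin from B; A=[ingot,mast] B=[rod,iron,grate] C=[quill,fin]
Tick 3: prefer A, take ingot from A; A=[mast] B=[rod,iron,grate] C=[quill,fin,ingot]
Tick 4: prefer B, take rod from B; A=[mast] B=[iron,grate] C=[quill,fin,ingot,rod]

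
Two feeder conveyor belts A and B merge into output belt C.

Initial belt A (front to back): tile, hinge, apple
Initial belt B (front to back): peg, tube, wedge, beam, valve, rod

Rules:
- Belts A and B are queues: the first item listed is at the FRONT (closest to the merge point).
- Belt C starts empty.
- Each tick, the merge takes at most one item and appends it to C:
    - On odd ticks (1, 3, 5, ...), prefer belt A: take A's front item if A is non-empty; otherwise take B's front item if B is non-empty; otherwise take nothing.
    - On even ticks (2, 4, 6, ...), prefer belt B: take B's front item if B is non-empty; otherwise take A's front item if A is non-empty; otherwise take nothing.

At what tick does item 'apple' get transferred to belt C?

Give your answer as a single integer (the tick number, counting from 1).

Answer: 5

Derivation:
Tick 1: prefer A, take tile from A; A=[hinge,apple] B=[peg,tube,wedge,beam,valve,rod] C=[tile]
Tick 2: prefer B, take peg from B; A=[hinge,apple] B=[tube,wedge,beam,valve,rod] C=[tile,peg]
Tick 3: prefer A, take hinge from A; A=[apple] B=[tube,wedge,beam,valve,rod] C=[tile,peg,hinge]
Tick 4: prefer B, take tube from B; A=[apple] B=[wedge,beam,valve,rod] C=[tile,peg,hinge,tube]
Tick 5: prefer A, take apple from A; A=[-] B=[wedge,beam,valve,rod] C=[tile,peg,hinge,tube,apple]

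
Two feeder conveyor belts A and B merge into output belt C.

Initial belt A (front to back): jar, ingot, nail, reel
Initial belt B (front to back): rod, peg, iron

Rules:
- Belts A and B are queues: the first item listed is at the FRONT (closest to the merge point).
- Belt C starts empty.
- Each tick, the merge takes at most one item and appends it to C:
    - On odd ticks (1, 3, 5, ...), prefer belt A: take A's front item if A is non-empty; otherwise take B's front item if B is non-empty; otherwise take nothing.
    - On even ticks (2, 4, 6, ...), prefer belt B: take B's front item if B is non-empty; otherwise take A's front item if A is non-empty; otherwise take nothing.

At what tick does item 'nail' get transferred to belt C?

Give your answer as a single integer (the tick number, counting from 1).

Answer: 5

Derivation:
Tick 1: prefer A, take jar from A; A=[ingot,nail,reel] B=[rod,peg,iron] C=[jar]
Tick 2: prefer B, take rod from B; A=[ingot,nail,reel] B=[peg,iron] C=[jar,rod]
Tick 3: prefer A, take ingot from A; A=[nail,reel] B=[peg,iron] C=[jar,rod,ingot]
Tick 4: prefer B, take peg from B; A=[nail,reel] B=[iron] C=[jar,rod,ingot,peg]
Tick 5: prefer A, take nail from A; A=[reel] B=[iron] C=[jar,rod,ingot,peg,nail]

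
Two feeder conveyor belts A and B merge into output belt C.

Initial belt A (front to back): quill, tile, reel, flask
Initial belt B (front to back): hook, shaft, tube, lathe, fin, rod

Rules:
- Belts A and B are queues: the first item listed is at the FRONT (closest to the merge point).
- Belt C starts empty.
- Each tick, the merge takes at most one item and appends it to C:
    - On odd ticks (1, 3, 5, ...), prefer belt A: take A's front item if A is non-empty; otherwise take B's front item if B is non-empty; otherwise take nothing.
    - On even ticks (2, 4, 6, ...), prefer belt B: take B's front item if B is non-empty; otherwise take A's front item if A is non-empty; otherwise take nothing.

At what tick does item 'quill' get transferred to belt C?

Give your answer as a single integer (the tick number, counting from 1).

Tick 1: prefer A, take quill from A; A=[tile,reel,flask] B=[hook,shaft,tube,lathe,fin,rod] C=[quill]

Answer: 1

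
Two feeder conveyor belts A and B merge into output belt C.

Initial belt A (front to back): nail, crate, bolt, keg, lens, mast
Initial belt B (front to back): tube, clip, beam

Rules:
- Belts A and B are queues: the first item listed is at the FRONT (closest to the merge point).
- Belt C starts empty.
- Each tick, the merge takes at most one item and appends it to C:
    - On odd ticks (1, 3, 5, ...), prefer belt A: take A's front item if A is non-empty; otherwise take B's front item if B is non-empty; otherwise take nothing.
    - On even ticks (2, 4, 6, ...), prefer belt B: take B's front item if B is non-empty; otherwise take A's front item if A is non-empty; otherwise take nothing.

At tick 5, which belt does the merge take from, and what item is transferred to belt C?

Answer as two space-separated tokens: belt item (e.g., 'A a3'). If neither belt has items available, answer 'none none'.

Answer: A bolt

Derivation:
Tick 1: prefer A, take nail from A; A=[crate,bolt,keg,lens,mast] B=[tube,clip,beam] C=[nail]
Tick 2: prefer B, take tube from B; A=[crate,bolt,keg,lens,mast] B=[clip,beam] C=[nail,tube]
Tick 3: prefer A, take crate from A; A=[bolt,keg,lens,mast] B=[clip,beam] C=[nail,tube,crate]
Tick 4: prefer B, take clip from B; A=[bolt,keg,lens,mast] B=[beam] C=[nail,tube,crate,clip]
Tick 5: prefer A, take bolt from A; A=[keg,lens,mast] B=[beam] C=[nail,tube,crate,clip,bolt]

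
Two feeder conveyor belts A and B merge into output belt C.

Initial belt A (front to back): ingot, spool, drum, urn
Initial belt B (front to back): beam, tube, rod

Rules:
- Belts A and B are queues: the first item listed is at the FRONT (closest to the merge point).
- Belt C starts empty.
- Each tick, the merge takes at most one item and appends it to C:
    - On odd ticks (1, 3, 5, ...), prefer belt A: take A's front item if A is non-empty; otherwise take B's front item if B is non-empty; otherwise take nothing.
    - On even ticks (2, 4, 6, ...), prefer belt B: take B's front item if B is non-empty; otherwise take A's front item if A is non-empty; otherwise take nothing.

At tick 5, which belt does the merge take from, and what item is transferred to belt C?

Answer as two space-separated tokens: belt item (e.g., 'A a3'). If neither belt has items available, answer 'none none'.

Answer: A drum

Derivation:
Tick 1: prefer A, take ingot from A; A=[spool,drum,urn] B=[beam,tube,rod] C=[ingot]
Tick 2: prefer B, take beam from B; A=[spool,drum,urn] B=[tube,rod] C=[ingot,beam]
Tick 3: prefer A, take spool from A; A=[drum,urn] B=[tube,rod] C=[ingot,beam,spool]
Tick 4: prefer B, take tube from B; A=[drum,urn] B=[rod] C=[ingot,beam,spool,tube]
Tick 5: prefer A, take drum from A; A=[urn] B=[rod] C=[ingot,beam,spool,tube,drum]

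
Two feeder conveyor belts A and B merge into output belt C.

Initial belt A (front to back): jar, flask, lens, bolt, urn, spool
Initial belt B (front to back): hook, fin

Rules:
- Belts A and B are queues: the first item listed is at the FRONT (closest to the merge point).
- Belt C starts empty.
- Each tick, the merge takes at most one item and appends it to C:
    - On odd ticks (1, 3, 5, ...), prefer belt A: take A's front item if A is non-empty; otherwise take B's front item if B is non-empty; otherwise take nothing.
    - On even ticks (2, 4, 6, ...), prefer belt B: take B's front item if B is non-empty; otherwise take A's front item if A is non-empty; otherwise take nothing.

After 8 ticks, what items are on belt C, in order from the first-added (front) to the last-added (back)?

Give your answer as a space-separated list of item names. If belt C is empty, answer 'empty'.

Answer: jar hook flask fin lens bolt urn spool

Derivation:
Tick 1: prefer A, take jar from A; A=[flask,lens,bolt,urn,spool] B=[hook,fin] C=[jar]
Tick 2: prefer B, take hook from B; A=[flask,lens,bolt,urn,spool] B=[fin] C=[jar,hook]
Tick 3: prefer A, take flask from A; A=[lens,bolt,urn,spool] B=[fin] C=[jar,hook,flask]
Tick 4: prefer B, take fin from B; A=[lens,bolt,urn,spool] B=[-] C=[jar,hook,flask,fin]
Tick 5: prefer A, take lens from A; A=[bolt,urn,spool] B=[-] C=[jar,hook,flask,fin,lens]
Tick 6: prefer B, take bolt from A; A=[urn,spool] B=[-] C=[jar,hook,flask,fin,lens,bolt]
Tick 7: prefer A, take urn from A; A=[spool] B=[-] C=[jar,hook,flask,fin,lens,bolt,urn]
Tick 8: prefer B, take spool from A; A=[-] B=[-] C=[jar,hook,flask,fin,lens,bolt,urn,spool]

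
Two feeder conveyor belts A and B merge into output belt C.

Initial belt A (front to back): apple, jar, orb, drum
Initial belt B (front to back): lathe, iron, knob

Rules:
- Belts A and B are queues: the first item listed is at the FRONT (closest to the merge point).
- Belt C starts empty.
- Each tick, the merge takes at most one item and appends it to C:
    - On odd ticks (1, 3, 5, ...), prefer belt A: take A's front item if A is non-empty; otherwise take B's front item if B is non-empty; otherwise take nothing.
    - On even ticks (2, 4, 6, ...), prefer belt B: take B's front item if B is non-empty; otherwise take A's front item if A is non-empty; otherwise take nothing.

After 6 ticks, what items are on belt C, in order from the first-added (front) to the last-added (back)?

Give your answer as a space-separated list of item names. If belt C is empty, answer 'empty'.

Answer: apple lathe jar iron orb knob

Derivation:
Tick 1: prefer A, take apple from A; A=[jar,orb,drum] B=[lathe,iron,knob] C=[apple]
Tick 2: prefer B, take lathe from B; A=[jar,orb,drum] B=[iron,knob] C=[apple,lathe]
Tick 3: prefer A, take jar from A; A=[orb,drum] B=[iron,knob] C=[apple,lathe,jar]
Tick 4: prefer B, take iron from B; A=[orb,drum] B=[knob] C=[apple,lathe,jar,iron]
Tick 5: prefer A, take orb from A; A=[drum] B=[knob] C=[apple,lathe,jar,iron,orb]
Tick 6: prefer B, take knob from B; A=[drum] B=[-] C=[apple,lathe,jar,iron,orb,knob]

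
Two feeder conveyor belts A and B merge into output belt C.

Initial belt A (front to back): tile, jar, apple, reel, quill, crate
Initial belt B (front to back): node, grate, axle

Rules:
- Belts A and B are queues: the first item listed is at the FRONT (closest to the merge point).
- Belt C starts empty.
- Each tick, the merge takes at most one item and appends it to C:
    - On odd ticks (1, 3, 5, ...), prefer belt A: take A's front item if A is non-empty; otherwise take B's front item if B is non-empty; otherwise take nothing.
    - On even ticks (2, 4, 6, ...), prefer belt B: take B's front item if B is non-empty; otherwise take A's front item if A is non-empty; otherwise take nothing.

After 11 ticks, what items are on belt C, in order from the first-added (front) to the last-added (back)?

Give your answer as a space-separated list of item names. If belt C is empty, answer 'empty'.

Tick 1: prefer A, take tile from A; A=[jar,apple,reel,quill,crate] B=[node,grate,axle] C=[tile]
Tick 2: prefer B, take node from B; A=[jar,apple,reel,quill,crate] B=[grate,axle] C=[tile,node]
Tick 3: prefer A, take jar from A; A=[apple,reel,quill,crate] B=[grate,axle] C=[tile,node,jar]
Tick 4: prefer B, take grate from B; A=[apple,reel,quill,crate] B=[axle] C=[tile,node,jar,grate]
Tick 5: prefer A, take apple from A; A=[reel,quill,crate] B=[axle] C=[tile,node,jar,grate,apple]
Tick 6: prefer B, take axle from B; A=[reel,quill,crate] B=[-] C=[tile,node,jar,grate,apple,axle]
Tick 7: prefer A, take reel from A; A=[quill,crate] B=[-] C=[tile,node,jar,grate,apple,axle,reel]
Tick 8: prefer B, take quill from A; A=[crate] B=[-] C=[tile,node,jar,grate,apple,axle,reel,quill]
Tick 9: prefer A, take crate from A; A=[-] B=[-] C=[tile,node,jar,grate,apple,axle,reel,quill,crate]
Tick 10: prefer B, both empty, nothing taken; A=[-] B=[-] C=[tile,node,jar,grate,apple,axle,reel,quill,crate]
Tick 11: prefer A, both empty, nothing taken; A=[-] B=[-] C=[tile,node,jar,grate,apple,axle,reel,quill,crate]

Answer: tile node jar grate apple axle reel quill crate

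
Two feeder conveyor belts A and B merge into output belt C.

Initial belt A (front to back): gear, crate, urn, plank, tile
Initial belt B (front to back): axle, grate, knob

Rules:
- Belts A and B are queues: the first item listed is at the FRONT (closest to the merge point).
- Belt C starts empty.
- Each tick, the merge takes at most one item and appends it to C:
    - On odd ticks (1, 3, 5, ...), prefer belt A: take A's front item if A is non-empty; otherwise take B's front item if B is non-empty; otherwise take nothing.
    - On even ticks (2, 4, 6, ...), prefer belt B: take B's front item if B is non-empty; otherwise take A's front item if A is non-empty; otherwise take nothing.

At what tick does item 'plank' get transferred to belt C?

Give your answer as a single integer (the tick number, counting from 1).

Answer: 7

Derivation:
Tick 1: prefer A, take gear from A; A=[crate,urn,plank,tile] B=[axle,grate,knob] C=[gear]
Tick 2: prefer B, take axle from B; A=[crate,urn,plank,tile] B=[grate,knob] C=[gear,axle]
Tick 3: prefer A, take crate from A; A=[urn,plank,tile] B=[grate,knob] C=[gear,axle,crate]
Tick 4: prefer B, take grate from B; A=[urn,plank,tile] B=[knob] C=[gear,axle,crate,grate]
Tick 5: prefer A, take urn from A; A=[plank,tile] B=[knob] C=[gear,axle,crate,grate,urn]
Tick 6: prefer B, take knob from B; A=[plank,tile] B=[-] C=[gear,axle,crate,grate,urn,knob]
Tick 7: prefer A, take plank from A; A=[tile] B=[-] C=[gear,axle,crate,grate,urn,knob,plank]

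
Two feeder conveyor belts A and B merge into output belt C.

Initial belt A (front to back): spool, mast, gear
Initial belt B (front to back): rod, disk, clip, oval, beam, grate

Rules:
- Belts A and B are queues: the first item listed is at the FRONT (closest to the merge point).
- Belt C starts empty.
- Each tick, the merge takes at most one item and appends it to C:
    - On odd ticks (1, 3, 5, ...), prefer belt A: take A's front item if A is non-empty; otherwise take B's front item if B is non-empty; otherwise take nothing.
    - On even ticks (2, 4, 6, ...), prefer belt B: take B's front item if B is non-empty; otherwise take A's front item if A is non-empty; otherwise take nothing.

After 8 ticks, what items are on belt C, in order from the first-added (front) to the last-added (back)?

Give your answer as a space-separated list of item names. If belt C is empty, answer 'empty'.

Answer: spool rod mast disk gear clip oval beam

Derivation:
Tick 1: prefer A, take spool from A; A=[mast,gear] B=[rod,disk,clip,oval,beam,grate] C=[spool]
Tick 2: prefer B, take rod from B; A=[mast,gear] B=[disk,clip,oval,beam,grate] C=[spool,rod]
Tick 3: prefer A, take mast from A; A=[gear] B=[disk,clip,oval,beam,grate] C=[spool,rod,mast]
Tick 4: prefer B, take disk from B; A=[gear] B=[clip,oval,beam,grate] C=[spool,rod,mast,disk]
Tick 5: prefer A, take gear from A; A=[-] B=[clip,oval,beam,grate] C=[spool,rod,mast,disk,gear]
Tick 6: prefer B, take clip from B; A=[-] B=[oval,beam,grate] C=[spool,rod,mast,disk,gear,clip]
Tick 7: prefer A, take oval from B; A=[-] B=[beam,grate] C=[spool,rod,mast,disk,gear,clip,oval]
Tick 8: prefer B, take beam from B; A=[-] B=[grate] C=[spool,rod,mast,disk,gear,clip,oval,beam]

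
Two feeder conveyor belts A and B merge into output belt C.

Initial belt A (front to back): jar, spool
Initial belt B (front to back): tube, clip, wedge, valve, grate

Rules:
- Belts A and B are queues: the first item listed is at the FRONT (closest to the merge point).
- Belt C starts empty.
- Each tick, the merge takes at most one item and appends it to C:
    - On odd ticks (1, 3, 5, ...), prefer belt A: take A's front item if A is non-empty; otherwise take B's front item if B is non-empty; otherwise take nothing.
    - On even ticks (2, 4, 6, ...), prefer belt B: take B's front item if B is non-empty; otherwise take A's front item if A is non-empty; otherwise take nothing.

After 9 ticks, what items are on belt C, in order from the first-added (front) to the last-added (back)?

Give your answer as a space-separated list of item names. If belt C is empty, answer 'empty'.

Answer: jar tube spool clip wedge valve grate

Derivation:
Tick 1: prefer A, take jar from A; A=[spool] B=[tube,clip,wedge,valve,grate] C=[jar]
Tick 2: prefer B, take tube from B; A=[spool] B=[clip,wedge,valve,grate] C=[jar,tube]
Tick 3: prefer A, take spool from A; A=[-] B=[clip,wedge,valve,grate] C=[jar,tube,spool]
Tick 4: prefer B, take clip from B; A=[-] B=[wedge,valve,grate] C=[jar,tube,spool,clip]
Tick 5: prefer A, take wedge from B; A=[-] B=[valve,grate] C=[jar,tube,spool,clip,wedge]
Tick 6: prefer B, take valve from B; A=[-] B=[grate] C=[jar,tube,spool,clip,wedge,valve]
Tick 7: prefer A, take grate from B; A=[-] B=[-] C=[jar,tube,spool,clip,wedge,valve,grate]
Tick 8: prefer B, both empty, nothing taken; A=[-] B=[-] C=[jar,tube,spool,clip,wedge,valve,grate]
Tick 9: prefer A, both empty, nothing taken; A=[-] B=[-] C=[jar,tube,spool,clip,wedge,valve,grate]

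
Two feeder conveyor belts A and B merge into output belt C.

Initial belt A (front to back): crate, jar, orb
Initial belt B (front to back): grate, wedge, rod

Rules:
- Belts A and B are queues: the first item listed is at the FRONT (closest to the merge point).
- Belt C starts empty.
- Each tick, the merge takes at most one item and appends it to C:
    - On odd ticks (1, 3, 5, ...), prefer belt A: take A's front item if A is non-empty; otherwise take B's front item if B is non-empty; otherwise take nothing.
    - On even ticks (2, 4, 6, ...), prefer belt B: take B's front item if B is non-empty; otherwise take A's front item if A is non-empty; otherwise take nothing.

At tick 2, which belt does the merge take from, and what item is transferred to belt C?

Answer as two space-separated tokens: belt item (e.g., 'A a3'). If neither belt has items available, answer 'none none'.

Tick 1: prefer A, take crate from A; A=[jar,orb] B=[grate,wedge,rod] C=[crate]
Tick 2: prefer B, take grate from B; A=[jar,orb] B=[wedge,rod] C=[crate,grate]

Answer: B grate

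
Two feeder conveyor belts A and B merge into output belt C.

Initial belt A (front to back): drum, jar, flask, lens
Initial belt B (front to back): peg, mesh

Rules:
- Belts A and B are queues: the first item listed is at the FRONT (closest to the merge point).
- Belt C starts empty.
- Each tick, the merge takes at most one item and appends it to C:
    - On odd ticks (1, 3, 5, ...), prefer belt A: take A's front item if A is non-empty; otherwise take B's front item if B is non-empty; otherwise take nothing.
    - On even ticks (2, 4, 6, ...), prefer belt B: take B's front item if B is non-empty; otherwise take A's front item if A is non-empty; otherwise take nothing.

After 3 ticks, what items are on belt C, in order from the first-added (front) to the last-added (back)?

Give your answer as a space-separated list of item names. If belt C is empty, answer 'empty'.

Tick 1: prefer A, take drum from A; A=[jar,flask,lens] B=[peg,mesh] C=[drum]
Tick 2: prefer B, take peg from B; A=[jar,flask,lens] B=[mesh] C=[drum,peg]
Tick 3: prefer A, take jar from A; A=[flask,lens] B=[mesh] C=[drum,peg,jar]

Answer: drum peg jar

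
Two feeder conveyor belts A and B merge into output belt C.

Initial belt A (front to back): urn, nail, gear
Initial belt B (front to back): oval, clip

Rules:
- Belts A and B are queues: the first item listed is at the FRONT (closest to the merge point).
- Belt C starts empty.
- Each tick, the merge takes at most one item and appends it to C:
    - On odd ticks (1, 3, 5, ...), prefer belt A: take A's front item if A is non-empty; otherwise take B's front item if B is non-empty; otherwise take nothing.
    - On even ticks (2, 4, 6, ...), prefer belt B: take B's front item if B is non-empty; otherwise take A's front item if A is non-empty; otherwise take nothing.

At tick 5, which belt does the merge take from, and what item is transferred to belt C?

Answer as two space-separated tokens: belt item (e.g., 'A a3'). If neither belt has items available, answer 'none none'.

Answer: A gear

Derivation:
Tick 1: prefer A, take urn from A; A=[nail,gear] B=[oval,clip] C=[urn]
Tick 2: prefer B, take oval from B; A=[nail,gear] B=[clip] C=[urn,oval]
Tick 3: prefer A, take nail from A; A=[gear] B=[clip] C=[urn,oval,nail]
Tick 4: prefer B, take clip from B; A=[gear] B=[-] C=[urn,oval,nail,clip]
Tick 5: prefer A, take gear from A; A=[-] B=[-] C=[urn,oval,nail,clip,gear]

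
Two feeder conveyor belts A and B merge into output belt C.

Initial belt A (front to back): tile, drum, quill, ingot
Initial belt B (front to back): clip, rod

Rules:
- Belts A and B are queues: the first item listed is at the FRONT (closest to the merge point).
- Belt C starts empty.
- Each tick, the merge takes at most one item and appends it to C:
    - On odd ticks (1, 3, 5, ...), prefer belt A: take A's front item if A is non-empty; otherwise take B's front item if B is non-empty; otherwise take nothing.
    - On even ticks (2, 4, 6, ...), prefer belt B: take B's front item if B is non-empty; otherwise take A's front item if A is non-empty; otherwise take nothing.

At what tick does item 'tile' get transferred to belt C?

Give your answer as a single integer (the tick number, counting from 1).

Tick 1: prefer A, take tile from A; A=[drum,quill,ingot] B=[clip,rod] C=[tile]

Answer: 1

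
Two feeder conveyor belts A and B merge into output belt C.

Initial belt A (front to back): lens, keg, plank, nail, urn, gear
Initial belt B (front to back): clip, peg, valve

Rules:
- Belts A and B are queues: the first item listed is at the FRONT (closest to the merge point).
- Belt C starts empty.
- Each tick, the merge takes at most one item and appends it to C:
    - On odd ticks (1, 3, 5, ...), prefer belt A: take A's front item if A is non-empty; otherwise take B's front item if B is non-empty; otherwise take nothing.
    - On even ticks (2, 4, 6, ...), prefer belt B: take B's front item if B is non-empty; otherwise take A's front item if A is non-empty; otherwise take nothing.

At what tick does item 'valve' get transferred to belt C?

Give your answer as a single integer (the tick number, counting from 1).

Tick 1: prefer A, take lens from A; A=[keg,plank,nail,urn,gear] B=[clip,peg,valve] C=[lens]
Tick 2: prefer B, take clip from B; A=[keg,plank,nail,urn,gear] B=[peg,valve] C=[lens,clip]
Tick 3: prefer A, take keg from A; A=[plank,nail,urn,gear] B=[peg,valve] C=[lens,clip,keg]
Tick 4: prefer B, take peg from B; A=[plank,nail,urn,gear] B=[valve] C=[lens,clip,keg,peg]
Tick 5: prefer A, take plank from A; A=[nail,urn,gear] B=[valve] C=[lens,clip,keg,peg,plank]
Tick 6: prefer B, take valve from B; A=[nail,urn,gear] B=[-] C=[lens,clip,keg,peg,plank,valve]

Answer: 6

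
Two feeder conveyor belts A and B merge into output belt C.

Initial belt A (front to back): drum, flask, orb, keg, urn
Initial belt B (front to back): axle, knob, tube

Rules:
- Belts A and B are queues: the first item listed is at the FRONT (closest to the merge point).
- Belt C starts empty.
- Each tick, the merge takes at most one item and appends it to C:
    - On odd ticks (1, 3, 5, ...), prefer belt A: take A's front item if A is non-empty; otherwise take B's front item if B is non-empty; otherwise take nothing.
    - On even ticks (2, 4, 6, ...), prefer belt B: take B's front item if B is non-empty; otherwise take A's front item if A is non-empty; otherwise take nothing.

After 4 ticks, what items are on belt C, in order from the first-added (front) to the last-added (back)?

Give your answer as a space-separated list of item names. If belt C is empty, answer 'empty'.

Answer: drum axle flask knob

Derivation:
Tick 1: prefer A, take drum from A; A=[flask,orb,keg,urn] B=[axle,knob,tube] C=[drum]
Tick 2: prefer B, take axle from B; A=[flask,orb,keg,urn] B=[knob,tube] C=[drum,axle]
Tick 3: prefer A, take flask from A; A=[orb,keg,urn] B=[knob,tube] C=[drum,axle,flask]
Tick 4: prefer B, take knob from B; A=[orb,keg,urn] B=[tube] C=[drum,axle,flask,knob]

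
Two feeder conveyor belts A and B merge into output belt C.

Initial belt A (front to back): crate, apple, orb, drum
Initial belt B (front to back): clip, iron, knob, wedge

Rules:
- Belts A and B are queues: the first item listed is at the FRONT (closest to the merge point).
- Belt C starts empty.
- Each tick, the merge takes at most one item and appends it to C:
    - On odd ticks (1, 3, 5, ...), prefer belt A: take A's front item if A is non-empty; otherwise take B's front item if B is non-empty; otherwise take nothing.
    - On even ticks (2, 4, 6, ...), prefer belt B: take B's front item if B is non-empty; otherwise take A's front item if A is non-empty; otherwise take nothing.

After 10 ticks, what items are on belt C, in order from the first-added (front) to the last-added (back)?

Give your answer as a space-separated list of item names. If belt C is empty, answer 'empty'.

Tick 1: prefer A, take crate from A; A=[apple,orb,drum] B=[clip,iron,knob,wedge] C=[crate]
Tick 2: prefer B, take clip from B; A=[apple,orb,drum] B=[iron,knob,wedge] C=[crate,clip]
Tick 3: prefer A, take apple from A; A=[orb,drum] B=[iron,knob,wedge] C=[crate,clip,apple]
Tick 4: prefer B, take iron from B; A=[orb,drum] B=[knob,wedge] C=[crate,clip,apple,iron]
Tick 5: prefer A, take orb from A; A=[drum] B=[knob,wedge] C=[crate,clip,apple,iron,orb]
Tick 6: prefer B, take knob from B; A=[drum] B=[wedge] C=[crate,clip,apple,iron,orb,knob]
Tick 7: prefer A, take drum from A; A=[-] B=[wedge] C=[crate,clip,apple,iron,orb,knob,drum]
Tick 8: prefer B, take wedge from B; A=[-] B=[-] C=[crate,clip,apple,iron,orb,knob,drum,wedge]
Tick 9: prefer A, both empty, nothing taken; A=[-] B=[-] C=[crate,clip,apple,iron,orb,knob,drum,wedge]
Tick 10: prefer B, both empty, nothing taken; A=[-] B=[-] C=[crate,clip,apple,iron,orb,knob,drum,wedge]

Answer: crate clip apple iron orb knob drum wedge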